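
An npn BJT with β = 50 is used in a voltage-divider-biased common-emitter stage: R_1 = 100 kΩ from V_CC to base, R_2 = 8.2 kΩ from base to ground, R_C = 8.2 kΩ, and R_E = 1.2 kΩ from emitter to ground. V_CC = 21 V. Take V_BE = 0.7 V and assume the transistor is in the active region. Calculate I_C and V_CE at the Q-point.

I_C ≈ 0.65 mA, V_CE ≈ 15 V

Thevenize the base divider: V_Th = V_CC·R_2/(R_1+R_2) = 21×8.2/108 = 1.59 V, R_Th = R_1‖R_2 = 7.58 kΩ.
Base-emitter loop: V_Th = I_B·R_Th + V_BE + (β+1)I_B·R_E, so I_B = (1.59 − 0.7) / (7.58 + 51×1.2) = 0.013 mA.
I_C = β·I_B = 50×0.013 = 0.648 mA, and I_E = (β+1)I_B = 0.661 mA.
V_CE = V_CC − I_C·R_C − I_E·R_E = 21 − 0.648×8.2 − 0.661×1.2 = 14.9 V.
V_CE = 14.9 V > 0.2 V confirms active-region operation.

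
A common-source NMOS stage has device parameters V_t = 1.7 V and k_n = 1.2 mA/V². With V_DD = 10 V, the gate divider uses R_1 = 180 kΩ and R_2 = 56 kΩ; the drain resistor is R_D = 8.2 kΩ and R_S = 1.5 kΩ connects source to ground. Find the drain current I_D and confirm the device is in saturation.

I_D ≈ 0.13 mA

V_G = V_DD·R_2/(R_1+R_2) = 10×56/236 = 2.37 V.
Assume saturation: I_D = (k_n/2)(V_GS − V_t)² with V_GS = V_G − I_D·R_S = 2.37 − 1.5·I_D.
Substituting gives 1.35·I_D² − 2.21·I_D + 0.272 = 0, with roots I_D = 0.134 or 1.5 mA.
The root I_D = 1.5 mA gives V_GS = 0.117 V ≤ V_t, so take I_D = 0.134 mA.
Then V_GS = 2.17 V and V_DS = V_DD − I_D(R_D+R_S) = 10 − 0.134×9.7 = 8.7 V.
Saturation requires V_DS ≥ V_GS − V_t = 0.472 V; 8.7 ≥ 0.472 ✓.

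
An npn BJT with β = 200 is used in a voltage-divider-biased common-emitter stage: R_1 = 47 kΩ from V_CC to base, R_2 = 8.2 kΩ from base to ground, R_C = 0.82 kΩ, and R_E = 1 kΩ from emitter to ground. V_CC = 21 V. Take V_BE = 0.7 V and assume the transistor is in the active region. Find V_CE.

V_CE ≈ 17 V

Thevenize the base divider: V_Th = V_CC·R_2/(R_1+R_2) = 21×8.2/55.2 = 3.12 V, R_Th = R_1‖R_2 = 6.98 kΩ.
Base-emitter loop: V_Th = I_B·R_Th + V_BE + (β+1)I_B·R_E, so I_B = (3.12 − 0.7) / (6.98 + 201×1) = 0.0116 mA.
I_C = β·I_B = 200×0.0116 = 2.33 mA, and I_E = (β+1)I_B = 2.34 mA.
V_CE = V_CC − I_C·R_C − I_E·R_E = 21 − 2.33×0.82 − 2.34×1 = 16.8 V.
V_CE = 16.8 V > 0.2 V confirms active-region operation.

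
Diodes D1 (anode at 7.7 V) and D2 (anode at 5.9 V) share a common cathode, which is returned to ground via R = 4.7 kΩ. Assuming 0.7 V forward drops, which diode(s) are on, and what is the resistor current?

Assume both conduct. Then node N would need to be at both 7.7−0.7 = 7 V and 5.9−0.7 = 5.2 V, which is impossible.
Assume only D1 conducts: V_N = 7.7 − 0.7 = 7 V, so I_R = 7/4.7 = 1.49 mA.
Check D2: its anode-to-cathode voltage is 5.9 − 7 = -1.1 V < 0.7 V, so it is off. The assumption is consistent.

Only D1 conducts; I_R ≈ 1.5 mA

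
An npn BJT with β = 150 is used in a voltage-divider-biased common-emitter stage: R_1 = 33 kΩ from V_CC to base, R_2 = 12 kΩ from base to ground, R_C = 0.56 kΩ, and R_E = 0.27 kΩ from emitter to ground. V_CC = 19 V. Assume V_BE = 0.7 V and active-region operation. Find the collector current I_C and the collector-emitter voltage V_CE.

I_C ≈ 13 mA, V_CE ≈ 8 V

Thevenize the base divider: V_Th = V_CC·R_2/(R_1+R_2) = 19×12/45 = 5.07 V, R_Th = R_1‖R_2 = 8.8 kΩ.
Base-emitter loop: V_Th = I_B·R_Th + V_BE + (β+1)I_B·R_E, so I_B = (5.07 − 0.7) / (8.8 + 151×0.27) = 0.0881 mA.
I_C = β·I_B = 150×0.0881 = 13.2 mA, and I_E = (β+1)I_B = 13.3 mA.
V_CE = V_CC − I_C·R_C − I_E·R_E = 19 − 13.2×0.56 − 13.3×0.27 = 8.01 V.
V_CE = 8.01 V > 0.2 V confirms active-region operation.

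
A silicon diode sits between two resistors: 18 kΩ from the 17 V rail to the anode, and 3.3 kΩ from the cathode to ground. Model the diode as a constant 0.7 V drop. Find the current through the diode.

The two resistors are in series with the diode, so KVL gives 17 = I·18 + 0.7 + I·3.3.
I = (17 − 0.7) / (18 + 3.3) kΩ = 16.3 / 21.3 = 0.765 mA.

I ≈ 0.77 mA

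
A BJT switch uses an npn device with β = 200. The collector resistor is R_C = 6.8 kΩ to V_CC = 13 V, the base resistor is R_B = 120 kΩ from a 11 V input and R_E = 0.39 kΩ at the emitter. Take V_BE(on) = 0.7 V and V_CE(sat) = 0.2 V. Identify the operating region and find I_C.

saturation; I_C ≈ 1.8 mA

Assume active: I_B = (11 − 0.7)/(120 + 201×0.39) = 0.0519 mA, I_C = β·I_B = 10.4 mA.
Then V_CE = 13 − 10.4×6.8 − 10.4×0.39 = -61.7 V < 0.2 V — the active assumption fails.
Re-solve with V_CE = 0.2 V. KCL at the emitter: V_E/R_E = (V_BB−0.7−V_E)/R_B + (V_CC−0.2−V_E)/R_C, giving V_E = 0.724 V.
I_C = (V_CC − 0.2 − V_E)/R_C = (12.8 − 0.724)/6.8 = 1.78 mA.
Check: I_B = (10.3 − 0.724)/120 = 0.0798 mA, and β·I_B = 16 mA > I_C, confirming saturation.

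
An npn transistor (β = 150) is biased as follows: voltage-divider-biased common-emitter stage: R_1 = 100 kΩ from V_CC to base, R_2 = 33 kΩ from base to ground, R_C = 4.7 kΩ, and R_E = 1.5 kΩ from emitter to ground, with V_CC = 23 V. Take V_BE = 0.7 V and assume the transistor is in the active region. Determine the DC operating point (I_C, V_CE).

Thevenize the base divider: V_Th = V_CC·R_2/(R_1+R_2) = 23×33/133 = 5.71 V, R_Th = R_1‖R_2 = 24.8 kΩ.
Base-emitter loop: V_Th = I_B·R_Th + V_BE + (β+1)I_B·R_E, so I_B = (5.71 − 0.7) / (24.8 + 151×1.5) = 0.0199 mA.
I_C = β·I_B = 150×0.0199 = 2.99 mA, and I_E = (β+1)I_B = 3.01 mA.
V_CE = V_CC − I_C·R_C − I_E·R_E = 23 − 2.99×4.7 − 3.01×1.5 = 4.44 V.
V_CE = 4.44 V > 0.2 V confirms active-region operation.

I_C ≈ 3 mA, V_CE ≈ 4.4 V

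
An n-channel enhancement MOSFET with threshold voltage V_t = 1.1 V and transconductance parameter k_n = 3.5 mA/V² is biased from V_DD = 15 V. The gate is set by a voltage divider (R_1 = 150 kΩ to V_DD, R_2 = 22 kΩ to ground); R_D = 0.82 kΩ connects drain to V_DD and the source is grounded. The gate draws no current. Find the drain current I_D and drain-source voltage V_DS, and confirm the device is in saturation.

I_D ≈ 1.2 mA, V_DS ≈ 14 V

V_G = V_DD·R_2/(R_1+R_2) = 15×22/172 = 1.92 V. With the source grounded, V_GS = V_G = 1.92 V.
Assume saturation: I_D = (k_n/2)(V_GS − V_t)² = (3.5/2)×(1.92 − 1.1)² = 1.75×0.819² = 1.17 mA.
V_DS = V_DD − I_D·R_D = 15 − 1.17×0.82 = 14 V.
Saturation requires V_DS ≥ V_GS − V_t = 0.819 V; 14 ≥ 0.819 ✓.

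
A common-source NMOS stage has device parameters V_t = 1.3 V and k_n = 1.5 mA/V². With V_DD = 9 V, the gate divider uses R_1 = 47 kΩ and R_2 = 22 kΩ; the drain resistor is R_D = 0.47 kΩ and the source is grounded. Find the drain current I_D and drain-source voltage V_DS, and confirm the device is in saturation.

V_G = V_DD·R_2/(R_1+R_2) = 9×22/69 = 2.87 V. With the source grounded, V_GS = V_G = 2.87 V.
Assume saturation: I_D = (k_n/2)(V_GS − V_t)² = (1.5/2)×(2.87 − 1.3)² = 0.75×1.57² = 1.85 mA.
V_DS = V_DD − I_D·R_D = 9 − 1.85×0.47 = 8.13 V.
Saturation requires V_DS ≥ V_GS − V_t = 1.57 V; 8.13 ≥ 1.57 ✓.

I_D ≈ 1.8 mA, V_DS ≈ 8.1 V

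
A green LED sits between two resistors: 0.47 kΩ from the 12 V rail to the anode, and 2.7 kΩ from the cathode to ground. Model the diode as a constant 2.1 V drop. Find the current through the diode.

I ≈ 3.1 mA

The two resistors are in series with the diode, so KVL gives 12 = I·0.47 + 2.1 + I·2.7.
I = (12 − 2.1) / (0.47 + 2.7) kΩ = 9.9 / 3.17 = 3.12 mA.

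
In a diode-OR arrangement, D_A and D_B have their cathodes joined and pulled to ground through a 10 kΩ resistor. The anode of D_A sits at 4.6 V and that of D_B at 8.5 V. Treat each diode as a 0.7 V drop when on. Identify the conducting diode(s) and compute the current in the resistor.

Assume both conduct. Then node N would need to be at both 4.6−0.7 = 3.9 V and 8.5−0.7 = 7.8 V, which is impossible.
Assume only D_B conducts: V_N = 8.5 − 0.7 = 7.8 V, so I_R = 7.8/10 = 0.78 mA.
Check D_A: its anode-to-cathode voltage is 4.6 − 7.8 = -3.2 V < 0.7 V, so it is off. The assumption is consistent.

Only D_B conducts; I_R ≈ 0.78 mA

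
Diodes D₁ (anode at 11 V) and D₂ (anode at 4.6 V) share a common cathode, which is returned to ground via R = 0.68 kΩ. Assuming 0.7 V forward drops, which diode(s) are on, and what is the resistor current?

Assume both conduct. Then node N would need to be at both 11−0.7 = 10.3 V and 4.6−0.7 = 3.9 V, which is impossible.
Assume only D₁ conducts: V_N = 11 − 0.7 = 10.3 V, so I_R = 10.3/0.68 = 15.1 mA.
Check D₂: its anode-to-cathode voltage is 4.6 − 10.3 = -5.7 V < 0.7 V, so it is off. The assumption is consistent.

Only D₁ conducts; I_R ≈ 15 mA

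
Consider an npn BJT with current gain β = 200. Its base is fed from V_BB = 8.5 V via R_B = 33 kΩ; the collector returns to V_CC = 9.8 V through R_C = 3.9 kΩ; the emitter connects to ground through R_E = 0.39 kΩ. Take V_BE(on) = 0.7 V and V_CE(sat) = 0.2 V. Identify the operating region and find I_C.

saturation; I_C ≈ 2.2 mA

Assume active: I_B = (8.5 − 0.7)/(33 + 201×0.39) = 0.07 mA, I_C = β·I_B = 14 mA.
Then V_CE = 9.8 − 14×3.9 − 14.1×0.39 = -50.3 V < 0.2 V — the active assumption fails.
Re-solve with V_CE = 0.2 V. KCL at the emitter: V_E/R_E = (V_BB−0.7−V_E)/R_B + (V_CC−0.2−V_E)/R_C, giving V_E = 0.946 V.
I_C = (V_CC − 0.2 − V_E)/R_C = (9.6 − 0.946)/3.9 = 2.22 mA.
Check: I_B = (7.8 − 0.946)/33 = 0.208 mA, and β·I_B = 41.5 mA > I_C, confirming saturation.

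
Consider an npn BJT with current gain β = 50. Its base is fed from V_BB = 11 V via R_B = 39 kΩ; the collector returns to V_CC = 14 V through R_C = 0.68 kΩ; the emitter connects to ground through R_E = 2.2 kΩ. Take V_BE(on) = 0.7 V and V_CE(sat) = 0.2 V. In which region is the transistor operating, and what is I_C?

Assume active. Base-emitter loop: I_B = (V_BB − V_BE)/(R_B + (β+1)R_E) = (11 − 0.7)/(39 + 51×2.2) = 0.0681 mA.
I_C = β·I_B = 50×0.0681 = 3.41 mA.
V_CE = V_CC − I_C·R_C − I_E·R_E = 14 − 3.41×0.68 − 3.47×2.2 = 4.04 V > V_CE(sat), so the active-region assumption holds.

active; I_C ≈ 3.4 mA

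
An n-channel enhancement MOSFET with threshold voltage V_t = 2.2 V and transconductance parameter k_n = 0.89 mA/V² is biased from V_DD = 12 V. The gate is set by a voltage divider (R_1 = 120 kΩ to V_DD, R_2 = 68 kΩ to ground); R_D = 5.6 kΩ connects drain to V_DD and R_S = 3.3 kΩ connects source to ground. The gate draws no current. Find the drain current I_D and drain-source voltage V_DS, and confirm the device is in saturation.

V_G = V_DD·R_2/(R_1+R_2) = 12×68/188 = 4.34 V.
Assume saturation: I_D = (k_n/2)(V_GS − V_t)² with V_GS = V_G − I_D·R_S = 4.34 − 3.3·I_D.
Substituting gives 4.85·I_D² − 7.29·I_D + 2.04 = 0, with roots I_D = 0.372 or 1.13 mA.
The root I_D = 1.13 mA gives V_GS = 0.605 V ≤ V_t, so take I_D = 0.372 mA.
Then V_GS = 3.11 V and V_DS = V_DD − I_D(R_D+R_S) = 12 − 0.372×8.9 = 8.69 V.
Saturation requires V_DS ≥ V_GS − V_t = 0.914 V; 8.69 ≥ 0.914 ✓.

I_D ≈ 0.37 mA, V_DS ≈ 8.7 V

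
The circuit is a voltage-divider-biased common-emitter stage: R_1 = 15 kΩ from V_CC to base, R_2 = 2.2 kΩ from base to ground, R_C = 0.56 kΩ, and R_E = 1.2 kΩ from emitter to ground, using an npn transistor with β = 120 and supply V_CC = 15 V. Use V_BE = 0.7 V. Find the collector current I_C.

I_C ≈ 0.99 mA

Thevenize the base divider: V_Th = V_CC·R_2/(R_1+R_2) = 15×2.2/17.2 = 1.92 V, R_Th = R_1‖R_2 = 1.92 kΩ.
Base-emitter loop: V_Th = I_B·R_Th + V_BE + (β+1)I_B·R_E, so I_B = (1.92 − 0.7) / (1.92 + 121×1.2) = 0.00828 mA.
I_C = β·I_B = 120×0.00828 = 0.994 mA, and I_E = (β+1)I_B = 1 mA.
V_CE = V_CC − I_C·R_C − I_E·R_E = 15 − 0.994×0.56 − 1×1.2 = 13.2 V.
V_CE = 13.2 V > 0.2 V confirms active-region operation.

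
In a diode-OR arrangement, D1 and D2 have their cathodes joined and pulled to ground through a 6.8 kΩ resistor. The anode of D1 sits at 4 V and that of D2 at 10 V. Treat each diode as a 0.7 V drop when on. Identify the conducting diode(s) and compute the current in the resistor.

Assume both conduct. Then node N would need to be at both 4−0.7 = 3.3 V and 10−0.7 = 9.3 V, which is impossible.
Assume only D2 conducts: V_N = 10 − 0.7 = 9.3 V, so I_R = 9.3/6.8 = 1.37 mA.
Check D1: its anode-to-cathode voltage is 4 − 9.3 = -5.3 V < 0.7 V, so it is off. The assumption is consistent.

Only D2 conducts; I_R ≈ 1.4 mA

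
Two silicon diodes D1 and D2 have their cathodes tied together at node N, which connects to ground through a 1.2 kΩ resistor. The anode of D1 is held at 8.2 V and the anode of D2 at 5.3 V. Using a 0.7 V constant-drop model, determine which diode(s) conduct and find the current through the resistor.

Only D1 conducts; I_R ≈ 6.2 mA

Assume both conduct. Then node N would need to be at both 8.2−0.7 = 7.5 V and 5.3−0.7 = 4.6 V, which is impossible.
Assume only D1 conducts: V_N = 8.2 − 0.7 = 7.5 V, so I_R = 7.5/1.2 = 6.25 mA.
Check D2: its anode-to-cathode voltage is 5.3 − 7.5 = -2.2 V < 0.7 V, so it is off. The assumption is consistent.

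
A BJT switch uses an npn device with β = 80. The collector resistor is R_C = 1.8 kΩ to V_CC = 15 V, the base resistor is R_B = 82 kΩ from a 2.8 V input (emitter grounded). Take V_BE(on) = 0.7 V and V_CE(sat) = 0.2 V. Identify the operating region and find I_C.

active; I_C ≈ 2 mA

Assume active. Base-emitter loop: I_B = (V_BB − V_BE)/R_B = (2.8 − 0.7)/82 = 0.0256 mA.
I_C = β·I_B = 80×0.0256 = 2.05 mA.
V_CE = V_CC − I_C·R_C = 15 − 2.05×1.8 = 11.3 V > V_CE(sat), so the active-region assumption holds.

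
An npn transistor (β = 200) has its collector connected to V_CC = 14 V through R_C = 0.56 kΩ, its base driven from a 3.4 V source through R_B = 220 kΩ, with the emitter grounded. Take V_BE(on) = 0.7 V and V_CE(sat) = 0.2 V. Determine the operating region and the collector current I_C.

active; I_C ≈ 2.5 mA

Assume active. Base-emitter loop: I_B = (V_BB − V_BE)/R_B = (3.4 − 0.7)/220 = 0.0123 mA.
I_C = β·I_B = 200×0.0123 = 2.45 mA.
V_CE = V_CC − I_C·R_C = 14 − 2.45×0.56 = 12.6 V > V_CE(sat), so the active-region assumption holds.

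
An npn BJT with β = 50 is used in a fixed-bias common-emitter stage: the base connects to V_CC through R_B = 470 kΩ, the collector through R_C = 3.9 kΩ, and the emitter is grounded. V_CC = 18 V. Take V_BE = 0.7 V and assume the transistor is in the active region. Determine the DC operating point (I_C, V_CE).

Base loop: V_CC = I_B·R_B + V_BE, so I_B = (18 − 0.7)/470 kΩ = 0.0368 mA.
In the active region I_C = β·I_B = 50 × 0.0368 = 1.84 mA.
Collector loop: V_CE = V_CC − I_C·R_C = 18 − 1.84×3.9 = 10.8 V.
Since V_CE = 10.8 V > V_CE(sat) ≈ 0.2 V, the transistor is in the active region as assumed.

I_C ≈ 1.8 mA, V_CE ≈ 11 V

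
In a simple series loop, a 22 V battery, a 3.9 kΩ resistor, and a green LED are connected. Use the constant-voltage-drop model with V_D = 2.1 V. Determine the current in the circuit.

I ≈ 5.1 mA

KVL around the loop: 22 = V_D + I·R = 2.1 + I × 3.9 kΩ.
So I = (22 − 2.1) / 3.9 kΩ = 19.9 / 3.9 = 5.1 mA.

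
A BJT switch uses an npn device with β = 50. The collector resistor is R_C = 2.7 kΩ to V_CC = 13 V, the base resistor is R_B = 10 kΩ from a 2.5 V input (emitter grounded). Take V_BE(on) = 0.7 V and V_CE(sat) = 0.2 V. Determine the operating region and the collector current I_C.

saturation; I_C ≈ 4.7 mA

Assume active: I_B = (2.5 − 0.7)/10 = 0.18 mA, giving I_C = β·I_B = 9 mA.
But then V_CE = 13 − 9×2.7 = -11.3 V < V_CE(sat) = 0.2 V — impossible in the active region.
So the transistor is saturated. With V_CE = 0.2 V, I_C = (V_CC − 0.2)/R_C = 12.8/2.7 = 4.74 mA.
Check: β·I_B = 9 mA > I_C = 4.74 mA, confirming saturation.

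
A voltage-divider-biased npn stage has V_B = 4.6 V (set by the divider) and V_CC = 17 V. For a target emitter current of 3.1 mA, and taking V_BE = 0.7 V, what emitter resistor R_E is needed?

R_E ≈ 1.3 kΩ

V_E = V_B − V_BE = 4.6 − 0.7 = 3.9 V.
R_E = V_E / I_E = 3.9 / 3.1 = 1.26 kΩ.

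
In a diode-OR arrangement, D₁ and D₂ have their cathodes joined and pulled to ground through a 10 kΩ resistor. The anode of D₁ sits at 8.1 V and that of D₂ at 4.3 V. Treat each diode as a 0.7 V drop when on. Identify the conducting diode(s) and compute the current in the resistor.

Only D₁ conducts; I_R ≈ 0.74 mA

Assume both conduct. Then node N would need to be at both 8.1−0.7 = 7.4 V and 4.3−0.7 = 3.6 V, which is impossible.
Assume only D₁ conducts: V_N = 8.1 − 0.7 = 7.4 V, so I_R = 7.4/10 = 0.74 mA.
Check D₂: its anode-to-cathode voltage is 4.3 − 7.4 = -3.1 V < 0.7 V, so it is off. The assumption is consistent.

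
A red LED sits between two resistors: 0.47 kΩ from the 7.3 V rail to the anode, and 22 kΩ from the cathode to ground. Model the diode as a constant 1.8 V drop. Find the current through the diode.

I ≈ 0.24 mA

The two resistors are in series with the diode, so KVL gives 7.3 = I·0.47 + 1.8 + I·22.
I = (7.3 − 1.8) / (0.47 + 22) kΩ = 5.5 / 22.5 = 0.245 mA.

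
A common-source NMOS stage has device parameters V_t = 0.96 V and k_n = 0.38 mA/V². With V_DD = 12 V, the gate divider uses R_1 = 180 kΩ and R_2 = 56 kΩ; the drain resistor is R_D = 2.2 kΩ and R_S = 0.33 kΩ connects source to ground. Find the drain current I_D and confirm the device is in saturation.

I_D ≈ 0.55 mA

V_G = V_DD·R_2/(R_1+R_2) = 12×56/236 = 2.85 V.
Assume saturation: I_D = (k_n/2)(V_GS − V_t)² with V_GS = V_G − I_D·R_S = 2.85 − 0.33·I_D.
Substituting gives 0.0207·I_D² − 1.24·I_D + 0.677 = 0, with roots I_D = 0.552 or 59.2 mA.
The root I_D = 59.2 mA gives V_GS = -16.7 V ≤ V_t, so take I_D = 0.552 mA.
Then V_GS = 2.67 V and V_DS = V_DD − I_D(R_D+R_S) = 12 − 0.552×2.53 = 10.6 V.
Saturation requires V_DS ≥ V_GS − V_t = 1.71 V; 10.6 ≥ 1.71 ✓.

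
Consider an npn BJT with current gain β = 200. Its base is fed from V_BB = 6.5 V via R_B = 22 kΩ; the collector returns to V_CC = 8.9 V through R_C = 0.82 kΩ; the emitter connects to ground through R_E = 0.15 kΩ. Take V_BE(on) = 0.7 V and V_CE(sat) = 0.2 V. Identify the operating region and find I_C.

saturation; I_C ≈ 8.9 mA

Assume active: I_B = (6.5 − 0.7)/(22 + 201×0.15) = 0.111 mA, I_C = β·I_B = 22.2 mA.
Then V_CE = 8.9 − 22.2×0.82 − 22.4×0.15 = -12.7 V < 0.2 V — the active assumption fails.
Re-solve with V_CE = 0.2 V. KCL at the emitter: V_E/R_E = (V_BB−0.7−V_E)/R_B + (V_CC−0.2−V_E)/R_C, giving V_E = 1.37 V.
I_C = (V_CC − 0.2 − V_E)/R_C = (8.7 − 1.37)/0.82 = 8.94 mA.
Check: I_B = (5.8 − 1.37)/22 = 0.201 mA, and β·I_B = 40.3 mA > I_C, confirming saturation.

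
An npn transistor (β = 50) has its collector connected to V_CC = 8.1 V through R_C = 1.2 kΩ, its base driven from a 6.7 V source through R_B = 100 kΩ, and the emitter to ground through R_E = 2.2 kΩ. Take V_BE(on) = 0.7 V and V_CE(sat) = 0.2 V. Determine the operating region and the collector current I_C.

active; I_C ≈ 1.4 mA

Assume active. Base-emitter loop: I_B = (V_BB − V_BE)/(R_B + (β+1)R_E) = (6.7 − 0.7)/(100 + 51×2.2) = 0.0283 mA.
I_C = β·I_B = 50×0.0283 = 1.41 mA.
V_CE = V_CC − I_C·R_C − I_E·R_E = 8.1 − 1.41×1.2 − 1.44×2.2 = 3.23 V > V_CE(sat), so the active-region assumption holds.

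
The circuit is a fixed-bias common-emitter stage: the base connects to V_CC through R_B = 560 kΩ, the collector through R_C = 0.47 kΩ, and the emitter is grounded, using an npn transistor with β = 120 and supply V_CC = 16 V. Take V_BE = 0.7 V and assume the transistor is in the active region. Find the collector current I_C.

Base loop: V_CC = I_B·R_B + V_BE, so I_B = (16 − 0.7)/560 kΩ = 0.0273 mA.
In the active region I_C = β·I_B = 120 × 0.0273 = 3.28 mA.
Collector loop: V_CE = V_CC − I_C·R_C = 16 − 3.28×0.47 = 14.5 V.
Since V_CE = 14.5 V > V_CE(sat) ≈ 0.2 V, the transistor is in the active region as assumed.

I_C ≈ 3.3 mA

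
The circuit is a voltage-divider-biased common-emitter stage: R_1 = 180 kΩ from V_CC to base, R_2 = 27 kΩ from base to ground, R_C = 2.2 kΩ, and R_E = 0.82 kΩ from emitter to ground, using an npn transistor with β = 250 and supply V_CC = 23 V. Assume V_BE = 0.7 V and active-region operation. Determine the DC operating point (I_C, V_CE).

I_C ≈ 2.5 mA, V_CE ≈ 15 V

Thevenize the base divider: V_Th = V_CC·R_2/(R_1+R_2) = 23×27/207 = 3 V, R_Th = R_1‖R_2 = 23.5 kΩ.
Base-emitter loop: V_Th = I_B·R_Th + V_BE + (β+1)I_B·R_E, so I_B = (3 − 0.7) / (23.5 + 251×0.82) = 0.01 mA.
I_C = β·I_B = 250×0.01 = 2.51 mA, and I_E = (β+1)I_B = 2.52 mA.
V_CE = V_CC − I_C·R_C − I_E·R_E = 23 − 2.51×2.2 − 2.52×0.82 = 15.4 V.
V_CE = 15.4 V > 0.2 V confirms active-region operation.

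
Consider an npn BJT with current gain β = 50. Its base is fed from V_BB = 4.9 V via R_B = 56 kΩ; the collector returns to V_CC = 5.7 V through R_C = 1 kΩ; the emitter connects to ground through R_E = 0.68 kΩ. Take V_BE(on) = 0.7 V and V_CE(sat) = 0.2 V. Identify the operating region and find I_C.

active; I_C ≈ 2.3 mA

Assume active. Base-emitter loop: I_B = (V_BB − V_BE)/(R_B + (β+1)R_E) = (4.9 − 0.7)/(56 + 51×0.68) = 0.0463 mA.
I_C = β·I_B = 50×0.0463 = 2.32 mA.
V_CE = V_CC − I_C·R_C − I_E·R_E = 5.7 − 2.32×1 − 2.36×0.68 = 1.78 V > V_CE(sat), so the active-region assumption holds.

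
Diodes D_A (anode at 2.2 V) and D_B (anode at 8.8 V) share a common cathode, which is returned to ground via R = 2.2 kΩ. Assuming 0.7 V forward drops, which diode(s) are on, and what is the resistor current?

Only D_B conducts; I_R ≈ 3.7 mA

Assume both conduct. Then node N would need to be at both 2.2−0.7 = 1.5 V and 8.8−0.7 = 8.1 V, which is impossible.
Assume only D_B conducts: V_N = 8.8 − 0.7 = 8.1 V, so I_R = 8.1/2.2 = 3.68 mA.
Check D_A: its anode-to-cathode voltage is 2.2 − 8.1 = -5.9 V < 0.7 V, so it is off. The assumption is consistent.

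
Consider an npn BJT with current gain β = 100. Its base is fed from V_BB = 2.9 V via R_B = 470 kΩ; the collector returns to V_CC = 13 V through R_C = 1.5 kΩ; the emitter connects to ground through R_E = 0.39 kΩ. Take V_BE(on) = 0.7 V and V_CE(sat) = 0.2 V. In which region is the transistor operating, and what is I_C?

Assume active. Base-emitter loop: I_B = (V_BB − V_BE)/(R_B + (β+1)R_E) = (2.9 − 0.7)/(470 + 101×0.39) = 0.00432 mA.
I_C = β·I_B = 100×0.00432 = 0.432 mA.
V_CE = V_CC − I_C·R_C − I_E·R_E = 13 − 0.432×1.5 − 0.436×0.39 = 12.2 V > V_CE(sat), so the active-region assumption holds.

active; I_C ≈ 0.43 mA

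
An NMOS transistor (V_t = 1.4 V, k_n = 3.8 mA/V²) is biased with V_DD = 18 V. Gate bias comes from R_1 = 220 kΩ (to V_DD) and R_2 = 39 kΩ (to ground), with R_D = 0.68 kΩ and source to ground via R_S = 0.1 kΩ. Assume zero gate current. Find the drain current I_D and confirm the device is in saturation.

I_D ≈ 2.2 mA

V_G = V_DD·R_2/(R_1+R_2) = 18×39/259 = 2.71 V.
Assume saturation: I_D = (k_n/2)(V_GS − V_t)² with V_GS = V_G − I_D·R_S = 2.71 − 0.1·I_D.
Substituting gives 0.019·I_D² − 1.5·I_D + 3.26 = 0, with roots I_D = 2.24 or 76.6 mA.
The root I_D = 76.6 mA gives V_GS = -4.95 V ≤ V_t, so take I_D = 2.24 mA.
Then V_GS = 2.49 V and V_DS = V_DD − I_D(R_D+R_S) = 18 − 2.24×0.78 = 16.3 V.
Saturation requires V_DS ≥ V_GS − V_t = 1.09 V; 16.3 ≥ 1.09 ✓.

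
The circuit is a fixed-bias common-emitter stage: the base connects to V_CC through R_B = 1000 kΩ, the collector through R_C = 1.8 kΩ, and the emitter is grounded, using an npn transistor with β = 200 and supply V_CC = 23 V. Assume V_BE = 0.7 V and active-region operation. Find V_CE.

Base loop: V_CC = I_B·R_B + V_BE, so I_B = (23 − 0.7)/1000 kΩ = 0.0223 mA.
In the active region I_C = β·I_B = 200 × 0.0223 = 4.46 mA.
Collector loop: V_CE = V_CC − I_C·R_C = 23 − 4.46×1.8 = 15 V.
Since V_CE = 15 V > V_CE(sat) ≈ 0.2 V, the transistor is in the active region as assumed.

V_CE ≈ 15 V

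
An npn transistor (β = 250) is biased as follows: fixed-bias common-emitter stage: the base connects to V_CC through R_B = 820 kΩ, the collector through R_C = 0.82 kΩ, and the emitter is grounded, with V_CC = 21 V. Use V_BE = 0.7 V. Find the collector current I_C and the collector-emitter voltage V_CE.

I_C ≈ 6.2 mA, V_CE ≈ 16 V

Base loop: V_CC = I_B·R_B + V_BE, so I_B = (21 − 0.7)/820 kΩ = 0.0248 mA.
In the active region I_C = β·I_B = 250 × 0.0248 = 6.19 mA.
Collector loop: V_CE = V_CC − I_C·R_C = 21 − 6.19×0.82 = 15.9 V.
Since V_CE = 15.9 V > V_CE(sat) ≈ 0.2 V, the transistor is in the active region as assumed.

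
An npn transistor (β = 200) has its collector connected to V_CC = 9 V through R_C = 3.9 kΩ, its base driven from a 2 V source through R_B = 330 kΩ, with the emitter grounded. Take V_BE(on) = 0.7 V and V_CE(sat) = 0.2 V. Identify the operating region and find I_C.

active; I_C ≈ 0.79 mA

Assume active. Base-emitter loop: I_B = (V_BB − V_BE)/R_B = (2 − 0.7)/330 = 0.00394 mA.
I_C = β·I_B = 200×0.00394 = 0.788 mA.
V_CE = V_CC − I_C·R_C = 9 − 0.788×3.9 = 5.93 V > V_CE(sat), so the active-region assumption holds.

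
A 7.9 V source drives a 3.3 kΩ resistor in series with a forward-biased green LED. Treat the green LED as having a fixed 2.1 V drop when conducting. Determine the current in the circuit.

KVL around the loop: 7.9 = V_D + I·R = 2.1 + I × 3.3 kΩ.
So I = (7.9 − 2.1) / 3.3 kΩ = 5.8 / 3.3 = 1.76 mA.

I ≈ 1.8 mA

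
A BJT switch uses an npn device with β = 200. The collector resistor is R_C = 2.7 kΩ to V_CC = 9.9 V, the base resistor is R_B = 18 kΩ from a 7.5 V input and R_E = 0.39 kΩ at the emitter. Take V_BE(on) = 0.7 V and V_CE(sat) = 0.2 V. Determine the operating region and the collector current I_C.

saturation; I_C ≈ 3.1 mA

Assume active: I_B = (7.5 − 0.7)/(18 + 201×0.39) = 0.0705 mA, I_C = β·I_B = 14.1 mA.
Then V_CE = 9.9 − 14.1×2.7 − 14.2×0.39 = -33.7 V < 0.2 V — the active assumption fails.
Re-solve with V_CE = 0.2 V. KCL at the emitter: V_E/R_E = (V_BB−0.7−V_E)/R_B + (V_CC−0.2−V_E)/R_C, giving V_E = 1.33 V.
I_C = (V_CC − 0.2 − V_E)/R_C = (9.7 − 1.33)/2.7 = 3.1 mA.
Check: I_B = (6.8 − 1.33)/18 = 0.304 mA, and β·I_B = 60.8 mA > I_C, confirming saturation.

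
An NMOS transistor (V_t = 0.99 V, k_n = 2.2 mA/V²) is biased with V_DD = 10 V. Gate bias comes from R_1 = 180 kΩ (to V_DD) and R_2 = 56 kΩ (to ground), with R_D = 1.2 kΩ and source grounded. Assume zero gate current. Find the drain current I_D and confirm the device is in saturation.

V_G = V_DD·R_2/(R_1+R_2) = 10×56/236 = 2.37 V. With the source grounded, V_GS = V_G = 2.37 V.
Assume saturation: I_D = (k_n/2)(V_GS − V_t)² = (2.2/2)×(2.37 − 0.99)² = 1.1×1.38² = 2.1 mA.
V_DS = V_DD − I_D·R_D = 10 − 2.1×1.2 = 7.48 V.
Saturation requires V_DS ≥ V_GS − V_t = 1.38 V; 7.48 ≥ 1.38 ✓.

I_D ≈ 2.1 mA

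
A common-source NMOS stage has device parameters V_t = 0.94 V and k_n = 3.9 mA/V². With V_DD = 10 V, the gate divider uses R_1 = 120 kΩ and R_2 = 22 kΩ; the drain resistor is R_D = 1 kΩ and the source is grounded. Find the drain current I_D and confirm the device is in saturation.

I_D ≈ 0.72 mA

V_G = V_DD·R_2/(R_1+R_2) = 10×22/142 = 1.55 V. With the source grounded, V_GS = V_G = 1.55 V.
Assume saturation: I_D = (k_n/2)(V_GS − V_t)² = (3.9/2)×(1.55 − 0.94)² = 1.95×0.609² = 0.724 mA.
V_DS = V_DD − I_D·R_D = 10 − 0.724×1 = 9.28 V.
Saturation requires V_DS ≥ V_GS − V_t = 0.609 V; 9.28 ≥ 0.609 ✓.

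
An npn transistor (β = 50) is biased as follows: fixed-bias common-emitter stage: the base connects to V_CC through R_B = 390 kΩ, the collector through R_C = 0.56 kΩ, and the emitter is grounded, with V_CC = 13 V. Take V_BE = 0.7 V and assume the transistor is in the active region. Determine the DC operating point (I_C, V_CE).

Base loop: V_CC = I_B·R_B + V_BE, so I_B = (13 − 0.7)/390 kΩ = 0.0315 mA.
In the active region I_C = β·I_B = 50 × 0.0315 = 1.58 mA.
Collector loop: V_CE = V_CC − I_C·R_C = 13 − 1.58×0.56 = 12.1 V.
Since V_CE = 12.1 V > V_CE(sat) ≈ 0.2 V, the transistor is in the active region as assumed.

I_C ≈ 1.6 mA, V_CE ≈ 12 V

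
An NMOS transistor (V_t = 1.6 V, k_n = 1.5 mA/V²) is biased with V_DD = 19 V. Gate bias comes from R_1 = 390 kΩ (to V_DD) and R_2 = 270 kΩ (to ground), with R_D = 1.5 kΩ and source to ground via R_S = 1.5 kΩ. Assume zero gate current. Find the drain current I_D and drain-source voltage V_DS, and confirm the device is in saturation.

V_G = V_DD·R_2/(R_1+R_2) = 19×270/660 = 7.77 V.
Assume saturation: I_D = (k_n/2)(V_GS − V_t)² with V_GS = V_G − I_D·R_S = 7.77 − 1.5·I_D.
Substituting gives 1.69·I_D² − 14.9·I_D + 28.6 = 0, with roots I_D = 2.82 or 6 mA.
The root I_D = 6 mA gives V_GS = -1.23 V ≤ V_t, so take I_D = 2.82 mA.
Then V_GS = 3.54 V and V_DS = V_DD − I_D(R_D+R_S) = 19 − 2.82×3 = 10.5 V.
Saturation requires V_DS ≥ V_GS − V_t = 1.94 V; 10.5 ≥ 1.94 ✓.

I_D ≈ 2.8 mA, V_DS ≈ 11 V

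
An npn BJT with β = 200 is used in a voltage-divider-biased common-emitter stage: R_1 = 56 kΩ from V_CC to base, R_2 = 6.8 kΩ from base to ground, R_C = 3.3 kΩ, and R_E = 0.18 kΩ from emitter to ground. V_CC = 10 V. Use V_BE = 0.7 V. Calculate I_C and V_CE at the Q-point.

I_C ≈ 1.8 mA, V_CE ≈ 3.7 V

Thevenize the base divider: V_Th = V_CC·R_2/(R_1+R_2) = 10×6.8/62.8 = 1.08 V, R_Th = R_1‖R_2 = 6.06 kΩ.
Base-emitter loop: V_Th = I_B·R_Th + V_BE + (β+1)I_B·R_E, so I_B = (1.08 − 0.7) / (6.06 + 201×0.18) = 0.00906 mA.
I_C = β·I_B = 200×0.00906 = 1.81 mA, and I_E = (β+1)I_B = 1.82 mA.
V_CE = V_CC − I_C·R_C − I_E·R_E = 10 − 1.81×3.3 − 1.82×0.18 = 3.69 V.
V_CE = 3.69 V > 0.2 V confirms active-region operation.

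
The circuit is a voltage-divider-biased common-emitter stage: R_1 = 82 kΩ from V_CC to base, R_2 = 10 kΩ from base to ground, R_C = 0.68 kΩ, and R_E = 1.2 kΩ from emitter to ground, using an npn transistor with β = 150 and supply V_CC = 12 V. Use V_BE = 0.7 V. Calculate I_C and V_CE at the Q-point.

I_C ≈ 0.48 mA, V_CE ≈ 11 V

Thevenize the base divider: V_Th = V_CC·R_2/(R_1+R_2) = 12×10/92 = 1.3 V, R_Th = R_1‖R_2 = 8.91 kΩ.
Base-emitter loop: V_Th = I_B·R_Th + V_BE + (β+1)I_B·R_E, so I_B = (1.3 − 0.7) / (8.91 + 151×1.2) = 0.00318 mA.
I_C = β·I_B = 150×0.00318 = 0.477 mA, and I_E = (β+1)I_B = 0.48 mA.
V_CE = V_CC − I_C·R_C − I_E·R_E = 12 − 0.477×0.68 − 0.48×1.2 = 11.1 V.
V_CE = 11.1 V > 0.2 V confirms active-region operation.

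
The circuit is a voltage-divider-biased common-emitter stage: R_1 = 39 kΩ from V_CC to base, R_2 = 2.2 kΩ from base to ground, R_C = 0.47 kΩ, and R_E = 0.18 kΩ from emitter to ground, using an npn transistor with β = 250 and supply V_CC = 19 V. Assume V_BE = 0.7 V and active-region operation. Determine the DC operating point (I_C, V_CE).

Thevenize the base divider: V_Th = V_CC·R_2/(R_1+R_2) = 19×2.2/41.2 = 1.01 V, R_Th = R_1‖R_2 = 2.08 kΩ.
Base-emitter loop: V_Th = I_B·R_Th + V_BE + (β+1)I_B·R_E, so I_B = (1.01 − 0.7) / (2.08 + 251×0.18) = 0.00666 mA.
I_C = β·I_B = 250×0.00666 = 1.66 mA, and I_E = (β+1)I_B = 1.67 mA.
V_CE = V_CC − I_C·R_C − I_E·R_E = 19 − 1.66×0.47 − 1.67×0.18 = 17.9 V.
V_CE = 17.9 V > 0.2 V confirms active-region operation.

I_C ≈ 1.7 mA, V_CE ≈ 18 V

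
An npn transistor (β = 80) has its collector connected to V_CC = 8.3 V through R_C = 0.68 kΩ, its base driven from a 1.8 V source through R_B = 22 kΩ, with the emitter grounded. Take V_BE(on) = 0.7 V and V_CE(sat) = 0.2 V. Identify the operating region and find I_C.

Assume active. Base-emitter loop: I_B = (V_BB − V_BE)/R_B = (1.8 − 0.7)/22 = 0.05 mA.
I_C = β·I_B = 80×0.05 = 4 mA.
V_CE = V_CC − I_C·R_C = 8.3 − 4×0.68 = 5.58 V > V_CE(sat), so the active-region assumption holds.

active; I_C ≈ 4 mA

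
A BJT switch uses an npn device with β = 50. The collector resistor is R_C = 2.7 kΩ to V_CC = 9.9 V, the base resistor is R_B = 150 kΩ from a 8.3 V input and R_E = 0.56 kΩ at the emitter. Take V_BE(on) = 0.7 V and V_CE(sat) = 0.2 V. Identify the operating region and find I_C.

active; I_C ≈ 2.1 mA

Assume active. Base-emitter loop: I_B = (V_BB − V_BE)/(R_B + (β+1)R_E) = (8.3 − 0.7)/(150 + 51×0.56) = 0.0426 mA.
I_C = β·I_B = 50×0.0426 = 2.13 mA.
V_CE = V_CC − I_C·R_C − I_E·R_E = 9.9 − 2.13×2.7 − 2.17×0.56 = 2.94 V > V_CE(sat), so the active-region assumption holds.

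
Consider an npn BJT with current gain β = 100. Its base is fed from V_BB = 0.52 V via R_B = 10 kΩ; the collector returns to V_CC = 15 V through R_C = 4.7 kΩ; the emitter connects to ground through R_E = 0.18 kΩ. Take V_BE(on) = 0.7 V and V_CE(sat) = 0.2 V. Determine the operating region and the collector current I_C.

cutoff; I_C ≈ 0

V_BB = 0.52 V ≤ V_BE(on) = 0.7 V, so the base-emitter junction is not forward biased.
The transistor is in cutoff: I_B = I_C = 0.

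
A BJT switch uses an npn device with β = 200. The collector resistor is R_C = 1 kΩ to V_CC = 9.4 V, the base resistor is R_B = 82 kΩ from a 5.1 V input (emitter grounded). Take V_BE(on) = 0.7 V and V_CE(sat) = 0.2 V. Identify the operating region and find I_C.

Assume active: I_B = (5.1 − 0.7)/82 = 0.0537 mA, giving I_C = β·I_B = 10.7 mA.
But then V_CE = 9.4 − 10.7×1 = -1.33 V < V_CE(sat) = 0.2 V — impossible in the active region.
So the transistor is saturated. With V_CE = 0.2 V, I_C = (V_CC − 0.2)/R_C = 9.2/1 = 9.2 mA.
Check: β·I_B = 10.7 mA > I_C = 9.2 mA, confirming saturation.

saturation; I_C ≈ 9.2 mA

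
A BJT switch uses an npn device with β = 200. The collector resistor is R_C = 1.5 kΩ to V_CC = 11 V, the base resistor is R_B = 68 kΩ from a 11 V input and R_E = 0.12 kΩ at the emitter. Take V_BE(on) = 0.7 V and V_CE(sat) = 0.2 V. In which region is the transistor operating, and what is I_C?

Assume active: I_B = (11 − 0.7)/(68 + 201×0.12) = 0.112 mA, I_C = β·I_B = 22.4 mA.
Then V_CE = 11 − 22.4×1.5 − 22.5×0.12 = -25.2 V < 0.2 V — the active assumption fails.
Re-solve with V_CE = 0.2 V. KCL at the emitter: V_E/R_E = (V_BB−0.7−V_E)/R_B + (V_CC−0.2−V_E)/R_C, giving V_E = 0.815 V.
I_C = (V_CC − 0.2 − V_E)/R_C = (10.8 − 0.815)/1.5 = 6.66 mA.
Check: I_B = (10.3 − 0.815)/68 = 0.139 mA, and β·I_B = 27.9 mA > I_C, confirming saturation.

saturation; I_C ≈ 6.7 mA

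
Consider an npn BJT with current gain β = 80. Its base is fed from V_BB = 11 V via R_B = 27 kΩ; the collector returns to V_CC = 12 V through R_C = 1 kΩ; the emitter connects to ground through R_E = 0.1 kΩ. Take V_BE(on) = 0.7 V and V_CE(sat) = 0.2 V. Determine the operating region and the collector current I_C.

Assume active: I_B = (11 − 0.7)/(27 + 81×0.1) = 0.293 mA, I_C = β·I_B = 23.5 mA.
Then V_CE = 12 − 23.5×1 − 23.8×0.1 = -13.9 V < 0.2 V — the active assumption fails.
Re-solve with V_CE = 0.2 V. KCL at the emitter: V_E/R_E = (V_BB−0.7−V_E)/R_B + (V_CC−0.2−V_E)/R_C, giving V_E = 1.1 V.
I_C = (V_CC − 0.2 − V_E)/R_C = (11.8 − 1.1)/1 = 10.7 mA.
Check: I_B = (10.3 − 1.1)/27 = 0.341 mA, and β·I_B = 27.2 mA > I_C, confirming saturation.

saturation; I_C ≈ 11 mA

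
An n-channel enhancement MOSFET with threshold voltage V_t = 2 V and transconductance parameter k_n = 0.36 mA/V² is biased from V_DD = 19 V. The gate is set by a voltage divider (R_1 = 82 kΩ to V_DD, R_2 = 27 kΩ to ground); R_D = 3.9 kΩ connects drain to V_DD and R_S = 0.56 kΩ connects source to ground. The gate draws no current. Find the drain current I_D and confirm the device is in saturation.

V_G = V_DD·R_2/(R_1+R_2) = 19×27/109 = 4.71 V.
Assume saturation: I_D = (k_n/2)(V_GS − V_t)² with V_GS = V_G − I_D·R_S = 4.71 − 0.56·I_D.
Substituting gives 0.0564·I_D² − 1.55·I_D + 1.32 = 0, with roots I_D = 0.881 or 26.5 mA.
The root I_D = 26.5 mA gives V_GS = -10.1 V ≤ V_t, so take I_D = 0.881 mA.
Then V_GS = 4.21 V and V_DS = V_DD − I_D(R_D+R_S) = 19 − 0.881×4.46 = 15.1 V.
Saturation requires V_DS ≥ V_GS − V_t = 2.21 V; 15.1 ≥ 2.21 ✓.

I_D ≈ 0.88 mA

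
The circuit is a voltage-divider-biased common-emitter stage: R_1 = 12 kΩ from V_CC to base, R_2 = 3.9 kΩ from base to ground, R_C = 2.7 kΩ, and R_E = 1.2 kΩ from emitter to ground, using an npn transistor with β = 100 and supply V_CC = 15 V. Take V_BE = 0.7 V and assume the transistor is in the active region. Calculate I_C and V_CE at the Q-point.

I_C ≈ 2.4 mA, V_CE ≈ 5.6 V

Thevenize the base divider: V_Th = V_CC·R_2/(R_1+R_2) = 15×3.9/15.9 = 3.68 V, R_Th = R_1‖R_2 = 2.94 kΩ.
Base-emitter loop: V_Th = I_B·R_Th + V_BE + (β+1)I_B·R_E, so I_B = (3.68 − 0.7) / (2.94 + 101×1.2) = 0.024 mA.
I_C = β·I_B = 100×0.024 = 2.4 mA, and I_E = (β+1)I_B = 2.42 mA.
V_CE = V_CC − I_C·R_C − I_E·R_E = 15 − 2.4×2.7 − 2.42×1.2 = 5.61 V.
V_CE = 5.61 V > 0.2 V confirms active-region operation.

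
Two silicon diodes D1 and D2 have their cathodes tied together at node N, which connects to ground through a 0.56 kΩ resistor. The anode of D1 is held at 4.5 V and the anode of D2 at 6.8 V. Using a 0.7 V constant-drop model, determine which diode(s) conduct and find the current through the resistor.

Assume both conduct. Then node N would need to be at both 4.5−0.7 = 3.8 V and 6.8−0.7 = 6.1 V, which is impossible.
Assume only D2 conducts: V_N = 6.8 − 0.7 = 6.1 V, so I_R = 6.1/0.56 = 10.9 mA.
Check D1: its anode-to-cathode voltage is 4.5 − 6.1 = -1.6 V < 0.7 V, so it is off. The assumption is consistent.

Only D2 conducts; I_R ≈ 11 mA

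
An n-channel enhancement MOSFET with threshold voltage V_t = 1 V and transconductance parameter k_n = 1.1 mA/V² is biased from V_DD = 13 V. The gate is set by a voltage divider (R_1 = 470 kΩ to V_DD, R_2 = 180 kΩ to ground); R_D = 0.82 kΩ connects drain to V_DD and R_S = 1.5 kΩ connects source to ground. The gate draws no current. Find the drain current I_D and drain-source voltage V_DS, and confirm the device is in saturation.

V_G = V_DD·R_2/(R_1+R_2) = 13×180/650 = 3.6 V.
Assume saturation: I_D = (k_n/2)(V_GS − V_t)² with V_GS = V_G − I_D·R_S = 3.6 − 1.5·I_D.
Substituting gives 1.24·I_D² − 5.29·I_D + 3.72 = 0, with roots I_D = 0.887 or 3.39 mA.
The root I_D = 3.39 mA gives V_GS = -1.48 V ≤ V_t, so take I_D = 0.887 mA.
Then V_GS = 2.27 V and V_DS = V_DD − I_D(R_D+R_S) = 13 − 0.887×2.32 = 10.9 V.
Saturation requires V_DS ≥ V_GS − V_t = 1.27 V; 10.9 ≥ 1.27 ✓.

I_D ≈ 0.89 mA, V_DS ≈ 11 V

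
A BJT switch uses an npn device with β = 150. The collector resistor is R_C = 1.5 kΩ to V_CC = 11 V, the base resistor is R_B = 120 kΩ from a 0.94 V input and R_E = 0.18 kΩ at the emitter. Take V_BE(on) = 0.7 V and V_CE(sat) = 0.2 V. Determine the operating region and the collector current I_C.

Assume active. Base-emitter loop: I_B = (V_BB − V_BE)/(R_B + (β+1)R_E) = (0.94 − 0.7)/(120 + 151×0.18) = 0.00163 mA.
I_C = β·I_B = 150×0.00163 = 0.245 mA.
V_CE = V_CC − I_C·R_C − I_E·R_E = 11 − 0.245×1.5 − 0.246×0.18 = 10.6 V > V_CE(sat), so the active-region assumption holds.

active; I_C ≈ 0.24 mA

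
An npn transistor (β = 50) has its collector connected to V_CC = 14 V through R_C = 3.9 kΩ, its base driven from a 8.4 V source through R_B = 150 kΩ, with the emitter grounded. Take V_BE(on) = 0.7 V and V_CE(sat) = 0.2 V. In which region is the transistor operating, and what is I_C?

Assume active. Base-emitter loop: I_B = (V_BB − V_BE)/R_B = (8.4 − 0.7)/150 = 0.0513 mA.
I_C = β·I_B = 50×0.0513 = 2.57 mA.
V_CE = V_CC − I_C·R_C = 14 − 2.57×3.9 = 3.99 V > V_CE(sat), so the active-region assumption holds.

active; I_C ≈ 2.6 mA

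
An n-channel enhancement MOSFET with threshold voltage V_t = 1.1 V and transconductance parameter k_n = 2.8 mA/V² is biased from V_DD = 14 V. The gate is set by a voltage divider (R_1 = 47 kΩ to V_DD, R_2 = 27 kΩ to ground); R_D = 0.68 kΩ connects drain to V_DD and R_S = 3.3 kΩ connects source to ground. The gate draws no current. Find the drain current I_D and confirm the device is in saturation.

I_D ≈ 0.96 mA

V_G = V_DD·R_2/(R_1+R_2) = 14×27/74 = 5.11 V.
Assume saturation: I_D = (k_n/2)(V_GS − V_t)² with V_GS = V_G − I_D·R_S = 5.11 − 3.3·I_D.
Substituting gives 15.2·I_D² − 38·I_D + 22.5 = 0, with roots I_D = 0.963 or 1.53 mA.
The root I_D = 1.53 mA gives V_GS = 0.0541 V ≤ V_t, so take I_D = 0.963 mA.
Then V_GS = 1.93 V and V_DS = V_DD − I_D(R_D+R_S) = 14 − 0.963×3.98 = 10.2 V.
Saturation requires V_DS ≥ V_GS − V_t = 0.829 V; 10.2 ≥ 0.829 ✓.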